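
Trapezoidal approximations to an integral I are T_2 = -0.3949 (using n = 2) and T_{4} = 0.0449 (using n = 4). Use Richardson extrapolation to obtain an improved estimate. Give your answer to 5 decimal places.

0.19150

R = (4·T_{4} − T_2) / 3 = (4·0.0449 − (-0.3949))/3 = (0.5745)/3 = 0.19150.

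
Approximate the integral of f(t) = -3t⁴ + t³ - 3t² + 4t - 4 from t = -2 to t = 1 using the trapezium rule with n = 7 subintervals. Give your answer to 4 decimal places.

h = (1 − (-2))/7 = 0.428571.
Nodes t₀,…,t₇ = -2, -1.571429, -1.142857, -0.714286, -0.285714, 0.142857, 0.571429, 1.
f(t) = -3t⁴ + t³ - 3t² + 4t - 4: f₀=-80, f₁=-39.867972, f₂=-19.100375, f₃=-9.533111, f₄=-5.431070, f₅=-3.488130, f₆=-2.827155, f₇=-5.
(h/2)·[f₀ + 2f₁ + 2f₂ + 2f₃ + 2f₄ + 2f₅ + 2f₆ + f₇] = 0.214286·(-245.495627) = -52.6062.

-52.6062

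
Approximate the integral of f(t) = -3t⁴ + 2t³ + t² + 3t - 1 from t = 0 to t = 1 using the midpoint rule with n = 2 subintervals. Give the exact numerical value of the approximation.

h = (1 − 0)/2 = 0.5.
Midpoints m₁,…,m₂ = 0.25, 0.75.
f(m₁)=-0.16796875, f(m₂)=1.70703125.
h·[f(m₁) + f(m₂)] = 0.5·(1.5390625) = 0.76953125.

0.76953125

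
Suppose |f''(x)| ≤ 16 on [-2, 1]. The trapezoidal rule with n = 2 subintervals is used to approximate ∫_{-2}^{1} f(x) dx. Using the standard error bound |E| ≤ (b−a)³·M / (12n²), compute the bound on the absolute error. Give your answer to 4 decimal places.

|E| ≤ (3)³·16 / (12·2²) = 432/48 = 9.0000.

9.0000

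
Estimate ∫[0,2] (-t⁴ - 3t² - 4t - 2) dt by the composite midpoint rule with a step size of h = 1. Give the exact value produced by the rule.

h = (2 − 0)/2 = 1.
Midpoints m₁,…,m₂ = 0.5, 1.5.
f(m₁)=-4.8125, f(m₂)=-19.8125.
h·[f(m₁) + f(m₂)] = 1·(-24.625) = -24.625.

-24.625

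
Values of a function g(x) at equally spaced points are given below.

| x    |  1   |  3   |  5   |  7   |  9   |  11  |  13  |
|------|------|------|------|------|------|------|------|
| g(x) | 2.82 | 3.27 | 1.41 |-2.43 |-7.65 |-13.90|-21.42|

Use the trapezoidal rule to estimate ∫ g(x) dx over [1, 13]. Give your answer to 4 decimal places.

-57.2000

h = 2, n = 6.
(h/2)·[y₀ + 2y₁ + 2y₂ + 2y₃ + 2y₄ + 2y₅ + y₆] = 1·(-57.20) = -57.2000.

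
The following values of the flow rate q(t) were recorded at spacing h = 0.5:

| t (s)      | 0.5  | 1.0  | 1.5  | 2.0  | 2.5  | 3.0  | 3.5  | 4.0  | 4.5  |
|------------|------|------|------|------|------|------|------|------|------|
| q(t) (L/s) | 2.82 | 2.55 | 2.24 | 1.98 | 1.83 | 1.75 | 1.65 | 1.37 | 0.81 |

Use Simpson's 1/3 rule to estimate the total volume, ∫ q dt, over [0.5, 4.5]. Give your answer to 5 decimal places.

h = 0.5, n = 8.
(h/3)·[y₀ + 4y₁ + 2y₂ + 4y₃ + 2y₄ + 4y₅ + 2y₆ + 4y₇ + y₈] = 0.166667·(45.67) = 7.61167.

7.61167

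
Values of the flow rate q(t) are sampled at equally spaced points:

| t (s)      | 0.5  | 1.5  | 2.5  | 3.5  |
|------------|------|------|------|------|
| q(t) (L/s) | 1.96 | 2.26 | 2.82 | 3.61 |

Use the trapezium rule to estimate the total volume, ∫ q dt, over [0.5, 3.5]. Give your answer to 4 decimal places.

h = 1, n = 3.
(h/2)·[y₀ + 2y₁ + 2y₂ + y₃] = 0.5·(15.73) = 7.8650.

7.8650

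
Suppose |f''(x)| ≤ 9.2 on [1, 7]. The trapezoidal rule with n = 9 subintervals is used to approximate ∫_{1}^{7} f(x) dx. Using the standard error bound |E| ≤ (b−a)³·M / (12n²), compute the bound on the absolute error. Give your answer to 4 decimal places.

|E| ≤ (6)³·9.2 / (12·9²) = 1987.2/972 = 2.0444.

2.0444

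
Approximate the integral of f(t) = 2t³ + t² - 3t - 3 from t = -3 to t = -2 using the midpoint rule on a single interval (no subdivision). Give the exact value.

-20.5

M = (b−a)·f(-2.5) = 1·(-20.5) = -20.5.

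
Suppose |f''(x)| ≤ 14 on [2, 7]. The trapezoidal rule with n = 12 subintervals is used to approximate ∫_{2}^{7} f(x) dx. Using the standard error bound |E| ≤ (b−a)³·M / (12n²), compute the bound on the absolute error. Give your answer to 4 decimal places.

1.0127

|E| ≤ (5)³·14 / (12·12²) = 1750/1728 = 1.0127.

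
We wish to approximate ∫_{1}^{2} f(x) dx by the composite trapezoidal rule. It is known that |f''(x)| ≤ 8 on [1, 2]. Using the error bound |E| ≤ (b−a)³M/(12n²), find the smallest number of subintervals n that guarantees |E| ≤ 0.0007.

31

Need 8/(12n²) ≤ 0.0007.
n² ≥ 8/(12·0.0007) = 952.381 ⇒ n ≥ 30.8607, so the smallest n is 31.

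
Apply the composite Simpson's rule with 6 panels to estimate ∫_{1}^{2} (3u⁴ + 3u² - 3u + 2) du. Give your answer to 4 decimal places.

h = (2 − 1)/6 = 0.166667.
Nodes u₀,…,u₆ = 1, 1.166667, 1.333333, 1.5, 1.666667, 1.833333, 2.
f(u) = 3u⁴ + 3u² - 3u + 2: f₀=5, f₁=8.141204, f₂=12.814815, f₃=19.4375, f₄=28.481481, f₅=40.474537, f₆=56.
(h/3)·[f₀ + 4f₁ + 2f₂ + 4f₃ + 2f₄ + 4f₅ + f₆] = 0.055556·(415.805556) = 23.1003.

23.1003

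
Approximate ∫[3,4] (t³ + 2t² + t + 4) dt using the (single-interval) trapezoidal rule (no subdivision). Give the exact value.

78

T = (b−a)/2 · [f(3) + f(4)] = 0.5·[52 + 104] = 78.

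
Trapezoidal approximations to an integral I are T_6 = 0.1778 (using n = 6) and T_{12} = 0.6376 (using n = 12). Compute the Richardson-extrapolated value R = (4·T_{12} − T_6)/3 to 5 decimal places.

R = (4·T_{12} − T_6) / 3 = (4·0.6376 − 0.1778)/3 = (2.3726)/3 = 0.79087.

0.79087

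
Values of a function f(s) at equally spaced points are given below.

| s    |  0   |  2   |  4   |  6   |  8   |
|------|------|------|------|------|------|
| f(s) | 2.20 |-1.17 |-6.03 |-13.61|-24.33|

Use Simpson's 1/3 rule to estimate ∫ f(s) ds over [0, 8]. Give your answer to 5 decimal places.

-62.20667

h = 2, n = 4.
(h/3)·[y₀ + 4y₁ + 2y₂ + 4y₃ + y₄] = 0.666667·(-93.31) = -62.20667.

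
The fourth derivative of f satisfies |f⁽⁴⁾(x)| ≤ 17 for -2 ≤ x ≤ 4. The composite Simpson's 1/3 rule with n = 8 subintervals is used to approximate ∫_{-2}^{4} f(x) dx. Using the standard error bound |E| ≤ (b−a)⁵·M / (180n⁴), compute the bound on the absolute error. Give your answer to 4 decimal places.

|E| ≤ (6)⁵·17 / (180·8⁴) = 132192/737280 = 0.1793.

0.1793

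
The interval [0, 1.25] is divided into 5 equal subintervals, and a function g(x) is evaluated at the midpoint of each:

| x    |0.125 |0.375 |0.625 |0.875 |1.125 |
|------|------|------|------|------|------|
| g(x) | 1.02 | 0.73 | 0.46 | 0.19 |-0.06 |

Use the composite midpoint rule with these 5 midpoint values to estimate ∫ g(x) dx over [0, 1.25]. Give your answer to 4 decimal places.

h = 0.25, n = 5.
h·[y(m₁) + y(m₂) + y(m₃) + y(m₄) + y(m₅)] = 0.25·(2.34) = 0.5850.

0.5850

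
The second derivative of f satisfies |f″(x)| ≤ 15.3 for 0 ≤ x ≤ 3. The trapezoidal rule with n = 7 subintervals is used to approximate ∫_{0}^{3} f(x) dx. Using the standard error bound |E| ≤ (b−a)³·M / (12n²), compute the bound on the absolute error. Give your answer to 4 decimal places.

|E| ≤ (3)³·15.3 / (12·7²) = 413.1/588 = 0.7026.

0.7026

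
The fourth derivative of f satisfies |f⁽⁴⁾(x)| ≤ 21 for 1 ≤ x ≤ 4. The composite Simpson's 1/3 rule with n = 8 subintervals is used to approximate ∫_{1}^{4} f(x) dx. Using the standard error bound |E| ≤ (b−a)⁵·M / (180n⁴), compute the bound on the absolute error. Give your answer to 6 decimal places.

0.006921

|E| ≤ (3)⁵·21 / (180·8⁴) = 5103/737280 = 0.006921.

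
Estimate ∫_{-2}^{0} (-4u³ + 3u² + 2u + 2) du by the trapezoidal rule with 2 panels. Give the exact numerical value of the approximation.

29

h = (0 − (-2))/2 = 1.
Nodes u₀,…,u₂ = -2, -1, 0.
f(u) = -4u³ + 3u² + 2u + 2: f₀=42, f₁=7, f₂=2.
(h/2)·[f₀ + 2f₁ + f₂] = 0.5·(58) = 29.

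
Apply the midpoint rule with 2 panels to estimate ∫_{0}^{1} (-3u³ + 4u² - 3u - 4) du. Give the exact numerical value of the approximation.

-4.90625

h = (1 − 0)/2 = 0.5.
Midpoints m₁,…,m₂ = 0.25, 0.75.
f(m₁)=-4.546875, f(m₂)=-5.265625.
h·[f(m₁) + f(m₂)] = 0.5·(-9.8125) = -4.90625.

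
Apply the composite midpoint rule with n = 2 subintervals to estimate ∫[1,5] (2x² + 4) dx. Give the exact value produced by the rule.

h = (5 − 1)/2 = 2.
Midpoints m₁,…,m₂ = 2, 4.
f(m₁)=12, f(m₂)=36.
h·[f(m₁) + f(m₂)] = 2·(48) = 96.

96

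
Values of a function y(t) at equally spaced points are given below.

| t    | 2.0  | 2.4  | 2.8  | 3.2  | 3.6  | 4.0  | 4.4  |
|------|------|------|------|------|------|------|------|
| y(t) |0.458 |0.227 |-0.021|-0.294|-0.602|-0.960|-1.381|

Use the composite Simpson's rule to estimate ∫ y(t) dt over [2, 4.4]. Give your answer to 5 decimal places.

-0.83693

h = 0.4, n = 6.
(h/3)·[y₀ + 4y₁ + 2y₂ + 4y₃ + 2y₄ + 4y₅ + y₆] = 0.133333·(-6.277) = -0.83693.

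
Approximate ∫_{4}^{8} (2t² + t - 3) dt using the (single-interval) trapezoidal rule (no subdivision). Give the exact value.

332

T = (b−a)/2 · [f(4) + f(8)] = 2·[33 + 133] = 332.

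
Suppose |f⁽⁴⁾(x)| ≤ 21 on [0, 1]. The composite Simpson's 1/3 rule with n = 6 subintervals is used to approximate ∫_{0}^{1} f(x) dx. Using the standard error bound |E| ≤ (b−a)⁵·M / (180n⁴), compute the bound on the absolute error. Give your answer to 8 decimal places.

|E| ≤ (1)⁵·21 / (180·6⁴) = 21/233280 = 0.00009002.

0.00009002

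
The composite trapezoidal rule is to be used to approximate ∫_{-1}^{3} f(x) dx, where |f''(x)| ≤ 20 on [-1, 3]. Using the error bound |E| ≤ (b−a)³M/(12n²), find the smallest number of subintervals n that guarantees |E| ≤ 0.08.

37

Need 1280/(12n²) ≤ 0.08.
n² ≥ 1280/(12·0.08) = 1333.33 ⇒ n ≥ 36.5148, so the smallest n is 37.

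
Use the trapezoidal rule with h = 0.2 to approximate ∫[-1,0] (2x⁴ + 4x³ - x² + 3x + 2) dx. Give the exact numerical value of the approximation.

-0.45344

h = (0 − (-1))/5 = 0.2.
Nodes x₀,…,x₅ = -1, -0.8, -0.6, -0.4, -0.2, 0.
f(x) = 2x⁴ + 4x³ - x² + 3x + 2: f₀=-4, f₁=-2.2688, f₂=-0.7648, f₃=0.4352, f₄=1.3312, f₅=2.
(h/2)·[f₀ + 2f₁ + 2f₂ + 2f₃ + 2f₄ + f₅] = 0.1·(-4.5344) = -0.45344.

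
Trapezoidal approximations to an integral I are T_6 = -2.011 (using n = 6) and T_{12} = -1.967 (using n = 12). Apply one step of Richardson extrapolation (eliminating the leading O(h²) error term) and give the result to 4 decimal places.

-1.9523

R = (4·T_{12} − T_6) / 3 = (4·(-1.967) − (-2.011))/3 = (-5.857)/3 = -1.9523.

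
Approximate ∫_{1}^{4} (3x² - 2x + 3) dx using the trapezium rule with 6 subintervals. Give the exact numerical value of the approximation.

57.375

h = (4 − 1)/6 = 0.5.
Nodes x₀,…,x₆ = 1, 1.5, 2, 2.5, 3, 3.5, 4.
f(x) = 3x² - 2x + 3: f₀=4, f₁=6.75, f₂=11, f₃=16.75, f₄=24, f₅=32.75, f₆=43.
(h/2)·[f₀ + 2f₁ + 2f₂ + 2f₃ + 2f₄ + 2f₅ + f₆] = 0.25·(229.5) = 57.375.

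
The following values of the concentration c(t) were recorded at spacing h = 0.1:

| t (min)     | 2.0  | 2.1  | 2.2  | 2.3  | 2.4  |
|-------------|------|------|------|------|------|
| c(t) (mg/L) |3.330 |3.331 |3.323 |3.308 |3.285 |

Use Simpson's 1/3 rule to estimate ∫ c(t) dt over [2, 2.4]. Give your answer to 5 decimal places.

h = 0.1, n = 4.
(h/3)·[y₀ + 4y₁ + 2y₂ + 4y₃ + y₄] = 0.033333·(39.817) = 1.32723.

1.32723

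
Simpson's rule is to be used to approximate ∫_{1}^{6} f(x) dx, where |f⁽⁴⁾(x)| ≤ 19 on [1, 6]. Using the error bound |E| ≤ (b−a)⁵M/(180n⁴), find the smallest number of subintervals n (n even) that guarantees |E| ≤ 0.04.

Need 59375/(180n⁴) ≤ 0.04.
n⁴ ≥ 59375/(180·0.04) = 8246.53 ⇒ n ≥ 9.5294, so the smallest even n is 10. (n must be even for Simpson's rule.)

10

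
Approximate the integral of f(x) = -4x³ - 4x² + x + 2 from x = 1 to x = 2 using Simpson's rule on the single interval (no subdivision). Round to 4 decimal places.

S = (b−a)/6 · [f(1) + 4f(1.5) + f(2)] = 0.166667·[(-5) + 4·(-19) + (-44)] = -20.8333.

-20.8333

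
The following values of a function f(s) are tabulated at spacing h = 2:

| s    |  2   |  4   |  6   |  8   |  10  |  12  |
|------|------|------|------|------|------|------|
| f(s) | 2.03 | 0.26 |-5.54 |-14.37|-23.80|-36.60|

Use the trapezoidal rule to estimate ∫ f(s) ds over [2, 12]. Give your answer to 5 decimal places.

-121.47000

h = 2, n = 5.
(h/2)·[y₀ + 2y₁ + 2y₂ + 2y₃ + 2y₄ + y₅] = 1·(-121.47) = -121.47000.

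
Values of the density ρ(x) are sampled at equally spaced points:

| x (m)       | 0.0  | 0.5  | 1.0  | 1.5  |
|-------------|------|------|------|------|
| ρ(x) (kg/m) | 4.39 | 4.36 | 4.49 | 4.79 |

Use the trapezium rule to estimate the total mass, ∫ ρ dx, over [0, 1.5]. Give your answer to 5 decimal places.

h = 0.5, n = 3.
(h/2)·[y₀ + 2y₁ + 2y₂ + y₃] = 0.25·(26.88) = 6.72000.

6.72000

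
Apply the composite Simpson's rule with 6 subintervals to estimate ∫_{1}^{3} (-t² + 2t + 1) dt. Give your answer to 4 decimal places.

1.3333

h = (3 − 1)/6 = 0.333333.
Nodes t₀,…,t₆ = 1, 1.333333, 1.666667, 2, 2.333333, 2.666667, 3.
f(t) = -t² + 2t + 1: f₀=2, f₁=1.888889, f₂=1.555556, f₃=1, f₄=0.222222, f₅=-0.777778, f₆=-2.
(h/3)·[f₀ + 4f₁ + 2f₂ + 4f₃ + 2f₄ + 4f₅ + f₆] = 0.111111·(12) = 1.3333.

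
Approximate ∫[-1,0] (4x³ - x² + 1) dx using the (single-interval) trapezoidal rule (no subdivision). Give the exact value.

T = (b−a)/2 · [f(-1) + f(0)] = 0.5·[(-4) + 1] = -1.5.

-1.5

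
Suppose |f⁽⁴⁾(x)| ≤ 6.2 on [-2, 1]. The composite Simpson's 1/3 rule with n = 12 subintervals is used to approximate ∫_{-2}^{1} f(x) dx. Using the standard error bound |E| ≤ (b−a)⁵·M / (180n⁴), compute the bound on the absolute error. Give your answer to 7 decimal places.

0.0004036

|E| ≤ (3)⁵·6.2 / (180·12⁴) = 1506.6/3732480 = 0.0004036.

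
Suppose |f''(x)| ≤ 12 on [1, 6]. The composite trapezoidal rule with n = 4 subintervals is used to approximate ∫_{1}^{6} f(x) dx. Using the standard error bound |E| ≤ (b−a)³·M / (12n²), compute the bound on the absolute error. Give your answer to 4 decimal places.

7.8125

|E| ≤ (5)³·12 / (12·4²) = 1500/192 = 7.8125.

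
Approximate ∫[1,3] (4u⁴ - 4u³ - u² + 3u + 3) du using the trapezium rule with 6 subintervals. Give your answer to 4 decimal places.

h = (3 − 1)/6 = 0.333333.
Nodes u₀,…,u₆ = 1, 1.333333, 1.666667, 2, 2.333333, 2.666667, 3.
f(u) = 4u⁴ - 4u³ - u² + 3u + 3: f₀=5, f₁=8.382716, f₂=17.567901, f₃=37, f₄=72.308642, f₅=130.308642, f₆=219.
(h/2)·[f₀ + 2f₁ + 2f₂ + 2f₃ + 2f₄ + 2f₅ + f₆] = 0.166667·(755.135802) = 125.8560.

125.8560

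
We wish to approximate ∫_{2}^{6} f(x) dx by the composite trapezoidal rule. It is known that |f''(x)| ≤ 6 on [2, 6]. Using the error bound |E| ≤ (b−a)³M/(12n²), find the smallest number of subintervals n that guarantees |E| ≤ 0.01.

57

Need 384/(12n²) ≤ 0.01.
n² ≥ 384/(12·0.01) = 3200 ⇒ n ≥ 56.5685, so the smallest n is 57.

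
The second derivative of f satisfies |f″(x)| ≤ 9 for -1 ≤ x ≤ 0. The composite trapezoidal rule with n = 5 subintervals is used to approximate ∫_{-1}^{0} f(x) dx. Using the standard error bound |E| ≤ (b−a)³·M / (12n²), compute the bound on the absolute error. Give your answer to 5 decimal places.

|E| ≤ (1)³·9 / (12·5²) = 9/300 = 0.03000.

0.03000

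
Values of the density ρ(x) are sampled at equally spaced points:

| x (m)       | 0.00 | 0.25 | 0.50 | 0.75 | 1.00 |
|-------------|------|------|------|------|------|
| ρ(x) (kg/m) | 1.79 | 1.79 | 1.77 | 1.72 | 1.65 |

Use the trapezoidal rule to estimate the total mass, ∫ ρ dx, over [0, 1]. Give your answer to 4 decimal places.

1.7500

h = 0.25, n = 4.
(h/2)·[y₀ + 2y₁ + 2y₂ + 2y₃ + y₄] = 0.125·(14.00) = 1.7500.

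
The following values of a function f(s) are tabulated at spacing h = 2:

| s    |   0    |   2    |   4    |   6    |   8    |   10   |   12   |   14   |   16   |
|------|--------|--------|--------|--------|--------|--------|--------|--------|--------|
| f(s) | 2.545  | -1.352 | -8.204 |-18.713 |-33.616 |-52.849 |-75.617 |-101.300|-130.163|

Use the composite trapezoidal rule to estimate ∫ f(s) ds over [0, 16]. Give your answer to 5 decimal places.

-710.92000

h = 2, n = 8.
(h/2)·[y₀ + 2y₁ + 2y₂ + 2y₃ + 2y₄ + 2y₅ + 2y₆ + 2y₇ + y₈] = 1·(-710.920) = -710.92000.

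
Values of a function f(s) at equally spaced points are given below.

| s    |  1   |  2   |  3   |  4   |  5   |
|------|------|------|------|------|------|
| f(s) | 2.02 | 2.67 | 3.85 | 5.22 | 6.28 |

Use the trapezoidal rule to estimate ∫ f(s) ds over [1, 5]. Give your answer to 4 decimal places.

15.8900

h = 1, n = 4.
(h/2)·[y₀ + 2y₁ + 2y₂ + 2y₃ + y₄] = 0.5·(31.78) = 15.8900.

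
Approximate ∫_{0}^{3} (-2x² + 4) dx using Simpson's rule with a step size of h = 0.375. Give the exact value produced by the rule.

h = (3 − 0)/8 = 0.375.
Nodes x₀,…,x₈ = 0, 0.375, 0.75, 1.125, 1.5, 1.875, 2.25, 2.625, 3.
f(x) = -2x² + 4: f₀=4, f₁=3.71875, f₂=2.875, f₃=1.46875, f₄=-0.5, f₅=-3.03125, f₆=-6.125, f₇=-9.78125, f₈=-14.
(h/3)·[f₀ + 4f₁ + 2f₂ + 4f₃ + 2f₄ + 4f₅ + 2f₆ + 4f₇ + f₈] = 0.125·(-48) = -6.

-6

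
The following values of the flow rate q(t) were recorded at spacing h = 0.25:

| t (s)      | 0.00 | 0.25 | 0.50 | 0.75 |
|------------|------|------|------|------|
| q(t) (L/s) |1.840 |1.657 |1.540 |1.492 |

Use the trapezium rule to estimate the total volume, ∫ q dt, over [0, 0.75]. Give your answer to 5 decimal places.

1.21575

h = 0.25, n = 3.
(h/2)·[y₀ + 2y₁ + 2y₂ + y₃] = 0.125·(9.726) = 1.21575.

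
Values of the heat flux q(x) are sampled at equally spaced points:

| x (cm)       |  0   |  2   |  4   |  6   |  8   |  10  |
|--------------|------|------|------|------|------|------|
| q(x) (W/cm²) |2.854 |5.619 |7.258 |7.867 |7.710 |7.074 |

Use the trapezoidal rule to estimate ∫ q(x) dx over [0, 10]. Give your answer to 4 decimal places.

66.8360

h = 2, n = 5.
(h/2)·[y₀ + 2y₁ + 2y₂ + 2y₃ + 2y₄ + y₅] = 1·(66.836) = 66.8360.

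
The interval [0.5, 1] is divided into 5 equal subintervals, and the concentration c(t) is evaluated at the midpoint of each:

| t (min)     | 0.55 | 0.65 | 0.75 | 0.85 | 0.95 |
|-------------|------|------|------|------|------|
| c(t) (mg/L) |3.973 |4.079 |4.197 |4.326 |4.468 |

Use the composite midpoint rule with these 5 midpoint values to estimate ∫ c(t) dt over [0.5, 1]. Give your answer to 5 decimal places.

h = 0.1, n = 5.
h·[y(m₁) + y(m₂) + y(m₃) + y(m₄) + y(m₅)] = 0.1·(21.043) = 2.10430.

2.10430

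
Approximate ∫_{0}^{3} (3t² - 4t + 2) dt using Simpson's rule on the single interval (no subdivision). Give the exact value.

S = (b−a)/6 · [f(0) + 4f(1.5) + f(3)] = 0.5·[2 + 4·2.75 + 17] = 15.

15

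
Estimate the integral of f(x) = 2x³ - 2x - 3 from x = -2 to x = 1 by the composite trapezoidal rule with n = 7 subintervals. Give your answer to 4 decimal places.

-13.7755

h = (1 − (-2))/7 = 0.428571.
Nodes x₀,…,x₇ = -2, -1.571429, -1.142857, -0.714286, -0.285714, 0.142857, 0.571429, 1.
f(x) = 2x³ - 2x - 3: f₀=-15, f₁=-7.618076, f₂=-3.699708, f₃=-2.300292, f₄=-2.475219, f₅=-3.279883, f₆=-3.769679, f₇=-3.
(h/2)·[f₀ + 2f₁ + 2f₂ + 2f₃ + 2f₄ + 2f₅ + 2f₆ + f₇] = 0.214286·(-64.285714) = -13.7755.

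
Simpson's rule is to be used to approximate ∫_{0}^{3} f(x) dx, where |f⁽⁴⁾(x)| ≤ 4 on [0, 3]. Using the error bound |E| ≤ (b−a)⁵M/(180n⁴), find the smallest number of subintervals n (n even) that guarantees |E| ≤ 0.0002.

14

Need 972/(180n⁴) ≤ 0.0002.
n⁴ ≥ 972/(180·0.0002) = 27000 ⇒ n ≥ 12.8186, so the smallest even n is 14. (n must be even for Simpson's rule.)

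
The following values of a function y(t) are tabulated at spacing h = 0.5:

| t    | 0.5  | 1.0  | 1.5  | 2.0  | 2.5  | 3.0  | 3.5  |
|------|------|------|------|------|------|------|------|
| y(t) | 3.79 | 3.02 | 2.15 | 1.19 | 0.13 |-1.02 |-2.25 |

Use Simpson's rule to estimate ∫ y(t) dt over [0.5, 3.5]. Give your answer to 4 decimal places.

3.1433

h = 0.5, n = 6.
(h/3)·[y₀ + 4y₁ + 2y₂ + 4y₃ + 2y₄ + 4y₅ + y₆] = 0.166667·(18.86) = 3.1433.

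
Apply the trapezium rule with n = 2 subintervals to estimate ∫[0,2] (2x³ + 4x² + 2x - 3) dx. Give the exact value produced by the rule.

20

h = (2 − 0)/2 = 1.
Nodes x₀,…,x₂ = 0, 1, 2.
f(x) = 2x³ + 4x² + 2x - 3: f₀=-3, f₁=5, f₂=33.
(h/2)·[f₀ + 2f₁ + f₂] = 0.5·(40) = 20.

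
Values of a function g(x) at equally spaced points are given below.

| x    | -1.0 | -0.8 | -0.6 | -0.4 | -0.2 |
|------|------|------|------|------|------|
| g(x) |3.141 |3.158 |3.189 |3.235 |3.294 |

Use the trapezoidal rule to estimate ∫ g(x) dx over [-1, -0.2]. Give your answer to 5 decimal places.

h = 0.2, n = 4.
(h/2)·[y₀ + 2y₁ + 2y₂ + 2y₃ + y₄] = 0.1·(25.599) = 2.55990.

2.55990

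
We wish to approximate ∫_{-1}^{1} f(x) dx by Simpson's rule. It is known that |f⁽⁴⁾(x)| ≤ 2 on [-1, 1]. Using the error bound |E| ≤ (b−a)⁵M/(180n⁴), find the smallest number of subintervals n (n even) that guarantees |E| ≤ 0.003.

4

Need 64/(180n⁴) ≤ 0.003.
n⁴ ≥ 64/(180·0.003) = 118.519 ⇒ n ≥ 3.2995, so the smallest even n is 4. (n must be even for Simpson's rule.)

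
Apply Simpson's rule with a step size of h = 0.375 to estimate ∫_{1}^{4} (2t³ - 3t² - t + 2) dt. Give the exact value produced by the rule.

63

h = (4 − 1)/8 = 0.375.
Nodes t₀,…,t₈ = 1, 1.375, 1.75, 2.125, 2.5, 2.875, 3.25, 3.625, 4.
f(t) = 2t³ - 3t² - t + 2: f₀=0, f₁=0.15234375, f₂=1.78125, f₃=5.51953125, f₄=12, f₅=21.85546875, f₆=35.71875, f₇=54.22265625, f₈=78.
(h/3)·[f₀ + 4f₁ + 2f₂ + 4f₃ + 2f₄ + 4f₅ + 2f₆ + 4f₇ + f₈] = 0.125·(504) = 63.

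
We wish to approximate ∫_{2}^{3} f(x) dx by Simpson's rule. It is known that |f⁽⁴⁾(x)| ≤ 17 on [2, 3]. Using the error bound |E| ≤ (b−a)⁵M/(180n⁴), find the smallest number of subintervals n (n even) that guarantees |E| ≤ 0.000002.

Need 17/(180n⁴) ≤ 0.000002.
n⁴ ≥ 17/(180·0.000002) = 47222.2 ⇒ n ≥ 14.7413, so the smallest even n is 16. (n must be even for Simpson's rule.)

16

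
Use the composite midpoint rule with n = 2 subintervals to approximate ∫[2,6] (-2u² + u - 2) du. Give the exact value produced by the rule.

h = (6 − 2)/2 = 2.
Midpoints m₁,…,m₂ = 3, 5.
f(m₁)=-17, f(m₂)=-47.
h·[f(m₁) + f(m₂)] = 2·(-64) = -128.

-128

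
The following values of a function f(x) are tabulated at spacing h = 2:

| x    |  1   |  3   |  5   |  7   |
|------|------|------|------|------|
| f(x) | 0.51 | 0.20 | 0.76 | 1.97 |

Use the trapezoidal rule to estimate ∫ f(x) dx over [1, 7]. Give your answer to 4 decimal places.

h = 2, n = 3.
(h/2)·[y₀ + 2y₁ + 2y₂ + y₃] = 1·(4.40) = 4.4000.

4.4000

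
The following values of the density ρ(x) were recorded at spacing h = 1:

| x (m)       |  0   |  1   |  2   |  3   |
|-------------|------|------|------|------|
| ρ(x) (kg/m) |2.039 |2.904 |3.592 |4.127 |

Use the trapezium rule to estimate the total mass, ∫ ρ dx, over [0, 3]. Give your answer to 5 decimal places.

h = 1, n = 3.
(h/2)·[y₀ + 2y₁ + 2y₂ + y₃] = 0.5·(19.158) = 9.57900.

9.57900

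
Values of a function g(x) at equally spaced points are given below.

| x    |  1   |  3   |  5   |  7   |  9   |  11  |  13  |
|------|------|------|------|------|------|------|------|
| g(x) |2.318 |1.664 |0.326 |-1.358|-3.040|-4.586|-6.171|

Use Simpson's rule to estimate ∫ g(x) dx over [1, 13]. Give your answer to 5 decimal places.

-17.60067

h = 2, n = 6.
(h/3)·[y₀ + 4y₁ + 2y₂ + 4y₃ + 2y₄ + 4y₅ + y₆] = 0.666667·(-26.401) = -17.60067.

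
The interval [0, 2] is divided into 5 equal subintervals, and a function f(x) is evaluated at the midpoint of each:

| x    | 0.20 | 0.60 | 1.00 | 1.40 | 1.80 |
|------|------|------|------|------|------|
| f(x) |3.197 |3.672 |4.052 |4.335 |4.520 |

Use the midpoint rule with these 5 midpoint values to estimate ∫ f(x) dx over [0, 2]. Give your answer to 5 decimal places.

7.91040

h = 0.4, n = 5.
h·[y(m₁) + y(m₂) + y(m₃) + y(m₄) + y(m₅)] = 0.4·(19.776) = 7.91040.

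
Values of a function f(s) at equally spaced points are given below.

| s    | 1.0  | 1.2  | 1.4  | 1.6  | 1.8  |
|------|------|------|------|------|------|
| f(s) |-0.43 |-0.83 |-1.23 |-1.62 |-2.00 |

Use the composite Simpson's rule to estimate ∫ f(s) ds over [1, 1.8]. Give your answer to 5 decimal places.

-0.97933

h = 0.2, n = 4.
(h/3)·[y₀ + 4y₁ + 2y₂ + 4y₃ + y₄] = 0.066667·(-14.69) = -0.97933.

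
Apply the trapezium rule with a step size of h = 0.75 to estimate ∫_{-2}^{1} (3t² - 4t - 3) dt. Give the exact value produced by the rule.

h = (1 − (-2))/4 = 0.75.
Nodes t₀,…,t₄ = -2, -1.25, -0.5, 0.25, 1.
f(t) = 3t² - 4t - 3: f₀=17, f₁=6.6875, f₂=-0.25, f₃=-3.8125, f₄=-4.
(h/2)·[f₀ + 2f₁ + 2f₂ + 2f₃ + f₄] = 0.375·(18.25) = 6.84375.

6.84375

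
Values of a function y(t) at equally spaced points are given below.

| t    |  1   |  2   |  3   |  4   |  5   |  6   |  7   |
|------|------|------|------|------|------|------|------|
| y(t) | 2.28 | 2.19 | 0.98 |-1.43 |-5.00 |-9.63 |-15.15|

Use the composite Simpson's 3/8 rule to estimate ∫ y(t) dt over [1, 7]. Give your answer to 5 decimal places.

-18.79125

h = 1, n = 6.
(3h/8)·[y₀ + 3y₁ + 3y₂ + 2y₃ + 3y₄ + 3y₅ + y₆] = 0.375·(-50.11) = -18.79125.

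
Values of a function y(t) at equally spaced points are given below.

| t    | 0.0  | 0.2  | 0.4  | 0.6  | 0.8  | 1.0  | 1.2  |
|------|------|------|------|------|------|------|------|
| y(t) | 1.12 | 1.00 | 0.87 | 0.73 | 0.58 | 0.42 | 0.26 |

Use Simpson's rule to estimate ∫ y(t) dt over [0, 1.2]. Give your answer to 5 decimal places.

0.85867

h = 0.2, n = 6.
(h/3)·[y₀ + 4y₁ + 2y₂ + 4y₃ + 2y₄ + 4y₅ + y₆] = 0.066667·(12.88) = 0.85867.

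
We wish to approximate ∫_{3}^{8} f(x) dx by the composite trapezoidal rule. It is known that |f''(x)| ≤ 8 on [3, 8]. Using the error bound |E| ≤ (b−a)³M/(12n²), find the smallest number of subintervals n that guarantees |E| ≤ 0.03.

53

Need 1000/(12n²) ≤ 0.03.
n² ≥ 1000/(12·0.03) = 2777.78 ⇒ n ≥ 52.7046, so the smallest n is 53.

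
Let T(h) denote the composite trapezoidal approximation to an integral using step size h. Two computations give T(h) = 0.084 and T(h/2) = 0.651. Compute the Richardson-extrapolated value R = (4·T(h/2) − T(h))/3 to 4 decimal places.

0.8400

R = (4·T(h/2) − T(h)) / 3 = (4·0.651 − 0.084)/3 = (2.520)/3 = 0.8400.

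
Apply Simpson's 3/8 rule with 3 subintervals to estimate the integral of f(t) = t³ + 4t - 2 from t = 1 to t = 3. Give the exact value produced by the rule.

32

h = (3 − 1)/3 = 0.666667.
Nodes t₀,…,t₃ = 1, 1.666667, 2.333333, 3.
f(t) = t³ + 4t - 2: f₀=3, f₁=9.296296, f₂=20.037037, f₃=37.
(3h/8)·[f₀ + 3f₁ + 3f₂ + f₃] = 0.25·(128) = 32.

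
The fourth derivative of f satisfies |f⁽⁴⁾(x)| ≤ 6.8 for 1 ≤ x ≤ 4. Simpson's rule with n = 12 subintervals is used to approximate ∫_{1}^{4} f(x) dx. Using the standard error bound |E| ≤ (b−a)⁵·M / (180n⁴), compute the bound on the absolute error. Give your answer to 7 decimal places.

|E| ≤ (3)⁵·6.8 / (180·12⁴) = 1652.4/3732480 = 0.0004427.

0.0004427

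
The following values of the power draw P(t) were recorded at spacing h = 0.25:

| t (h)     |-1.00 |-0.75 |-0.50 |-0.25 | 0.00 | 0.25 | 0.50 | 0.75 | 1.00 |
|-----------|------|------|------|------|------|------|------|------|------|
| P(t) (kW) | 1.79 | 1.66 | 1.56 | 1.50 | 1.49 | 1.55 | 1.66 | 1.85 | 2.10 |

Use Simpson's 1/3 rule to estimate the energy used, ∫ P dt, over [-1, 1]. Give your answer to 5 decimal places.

3.29583

h = 0.25, n = 8.
(h/3)·[y₀ + 4y₁ + 2y₂ + 4y₃ + 2y₄ + 4y₅ + 2y₆ + 4y₇ + y₈] = 0.083333·(39.55) = 3.29583.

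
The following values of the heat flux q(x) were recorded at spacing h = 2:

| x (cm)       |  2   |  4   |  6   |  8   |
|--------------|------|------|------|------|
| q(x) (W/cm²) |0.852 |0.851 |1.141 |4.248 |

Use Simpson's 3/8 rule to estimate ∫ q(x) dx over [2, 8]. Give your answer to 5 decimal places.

h = 2, n = 3.
(3h/8)·[y₀ + 3y₁ + 3y₂ + y₃] = 0.75·(11.076) = 8.30700.

8.30700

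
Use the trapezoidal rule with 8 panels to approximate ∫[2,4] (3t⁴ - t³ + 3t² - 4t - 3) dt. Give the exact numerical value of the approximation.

h = (4 − 2)/8 = 0.25.
Nodes t₀,…,t₈ = 2, 2.25, 2.5, 2.75, 3, 3.25, 3.5, 3.75, 4.
f(t) = 3t⁴ - t³ + 3t² - 4t - 3: f₀=41, f₁=68.68359375, f₂=107.3125, f₃=159.46484375, f₄=228, f₅=316.05859375, f₆=427.0625, f₇=564.71484375, f₈=733.
(h/2)·[f₀ + 2f₁ + 2f₂ + 2f₃ + 2f₄ + 2f₅ + 2f₆ + 2f₇ + f₈] = 0.125·(4516.59375) = 564.57421875.

564.57421875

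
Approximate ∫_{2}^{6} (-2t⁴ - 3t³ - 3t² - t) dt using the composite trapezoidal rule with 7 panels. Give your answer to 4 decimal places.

h = (6 − 2)/7 = 0.571429.
Nodes t₀,…,t₇ = 2, 2.571429, 3.142857, 3.714286, 4.285714, 4.857143, 5.428571, 6.
f(t) = -2t⁴ - 3t³ - 3t² - t: f₀=-70, f₁=-160.860475, f₂=-321.038734, f₃=-579.482716, f₄=-970.258226, f₅=-1532.548938, f₆=-2310.656393, f₇=-3354.
(h/2)·[f₀ + 2f₁ + 2f₂ + 2f₃ + 2f₄ + 2f₅ + 2f₆ + f₇] = 0.285714·(-15173.690962) = -4335.3403.

-4335.3403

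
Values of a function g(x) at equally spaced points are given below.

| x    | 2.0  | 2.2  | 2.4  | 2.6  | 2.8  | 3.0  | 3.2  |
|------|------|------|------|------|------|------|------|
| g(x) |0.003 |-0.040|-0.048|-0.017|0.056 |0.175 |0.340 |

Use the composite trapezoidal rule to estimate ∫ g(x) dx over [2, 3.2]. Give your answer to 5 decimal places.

0.05950

h = 0.2, n = 6.
(h/2)·[y₀ + 2y₁ + 2y₂ + 2y₃ + 2y₄ + 2y₅ + y₆] = 0.1·(0.595) = 0.05950.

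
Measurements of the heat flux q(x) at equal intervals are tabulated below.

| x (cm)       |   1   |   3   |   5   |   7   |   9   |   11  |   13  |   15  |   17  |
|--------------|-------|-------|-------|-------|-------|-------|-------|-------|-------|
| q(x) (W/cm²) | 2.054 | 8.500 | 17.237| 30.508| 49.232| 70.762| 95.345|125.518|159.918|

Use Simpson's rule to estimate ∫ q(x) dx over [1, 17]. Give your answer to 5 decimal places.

h = 2, n = 8.
(h/3)·[y₀ + 4y₁ + 2y₂ + 4y₃ + 2y₄ + 4y₅ + 2y₆ + 4y₇ + y₈] = 0.666667·(1426.752) = 951.16800.

951.16800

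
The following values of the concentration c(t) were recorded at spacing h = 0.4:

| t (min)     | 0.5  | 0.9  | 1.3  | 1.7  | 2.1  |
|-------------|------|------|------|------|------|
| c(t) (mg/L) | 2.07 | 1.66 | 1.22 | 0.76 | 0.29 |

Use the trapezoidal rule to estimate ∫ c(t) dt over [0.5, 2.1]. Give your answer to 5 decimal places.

h = 0.4, n = 4.
(h/2)·[y₀ + 2y₁ + 2y₂ + 2y₃ + y₄] = 0.2·(9.64) = 1.92800.

1.92800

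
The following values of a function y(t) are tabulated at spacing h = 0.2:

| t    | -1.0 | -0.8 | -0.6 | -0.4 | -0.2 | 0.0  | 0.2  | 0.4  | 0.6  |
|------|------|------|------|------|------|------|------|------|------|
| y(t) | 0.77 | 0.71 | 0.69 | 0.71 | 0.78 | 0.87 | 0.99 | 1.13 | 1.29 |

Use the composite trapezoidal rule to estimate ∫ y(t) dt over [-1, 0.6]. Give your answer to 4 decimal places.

1.3820

h = 0.2, n = 8.
(h/2)·[y₀ + 2y₁ + 2y₂ + 2y₃ + 2y₄ + 2y₅ + 2y₆ + 2y₇ + y₈] = 0.1·(13.82) = 1.3820.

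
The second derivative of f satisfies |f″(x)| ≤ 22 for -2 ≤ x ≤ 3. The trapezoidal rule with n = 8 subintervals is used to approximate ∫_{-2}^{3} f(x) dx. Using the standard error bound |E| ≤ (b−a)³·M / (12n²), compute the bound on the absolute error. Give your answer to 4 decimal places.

3.5807

|E| ≤ (5)³·22 / (12·8²) = 2750/768 = 3.5807.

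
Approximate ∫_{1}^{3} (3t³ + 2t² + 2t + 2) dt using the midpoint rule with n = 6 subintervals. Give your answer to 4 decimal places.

h = (3 − 1)/6 = 0.333333.
Midpoints m₁,…,m₆ = 1.166667, 1.5, 1.833333, 2.166667, 2.5, 2.833333.
f(m₁)=11.819444, f(m₂)=19.625, f(m₃)=30.875, f(m₄)=46.236111, f(m₅)=66.375, f(m₆)=91.958333.
h·[f(m₁) + f(m₂) + f(m₃) + f(m₄) + f(m₅) + f(m₆)] = 0.333333·(266.888889) = 88.9630.

88.9630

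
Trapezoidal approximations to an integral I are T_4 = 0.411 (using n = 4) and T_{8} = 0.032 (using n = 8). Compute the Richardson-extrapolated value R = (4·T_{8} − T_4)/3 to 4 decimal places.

R = (4·T_{8} − T_4) / 3 = (4·0.032 − 0.411)/3 = (-0.283)/3 = -0.0943.

-0.0943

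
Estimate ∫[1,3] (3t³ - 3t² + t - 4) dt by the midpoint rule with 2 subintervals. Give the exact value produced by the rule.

h = (3 − 1)/2 = 1.
Midpoints m₁,…,m₂ = 1.5, 2.5.
f(m₁)=0.875, f(m₂)=26.625.
h·[f(m₁) + f(m₂)] = 1·(27.5) = 27.5.

27.5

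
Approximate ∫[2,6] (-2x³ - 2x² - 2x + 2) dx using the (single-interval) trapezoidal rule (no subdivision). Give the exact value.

-1080

T = (b−a)/2 · [f(2) + f(6)] = 2·[(-26) + (-514)] = -1080.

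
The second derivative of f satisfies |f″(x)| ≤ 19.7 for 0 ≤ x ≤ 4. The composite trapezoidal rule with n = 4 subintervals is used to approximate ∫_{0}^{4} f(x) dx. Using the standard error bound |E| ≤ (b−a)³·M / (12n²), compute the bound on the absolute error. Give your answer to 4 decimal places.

|E| ≤ (4)³·19.7 / (12·4²) = 1260.8/192 = 6.5667.

6.5667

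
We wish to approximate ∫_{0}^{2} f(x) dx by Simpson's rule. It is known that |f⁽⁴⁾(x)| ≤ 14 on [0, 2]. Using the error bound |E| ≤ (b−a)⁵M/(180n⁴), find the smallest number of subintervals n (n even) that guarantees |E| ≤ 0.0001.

Need 448/(180n⁴) ≤ 0.0001.
n⁴ ≥ 448/(180·0.0001) = 24888.9 ⇒ n ≥ 12.5603, so the smallest even n is 14. (n must be even for Simpson's rule.)

14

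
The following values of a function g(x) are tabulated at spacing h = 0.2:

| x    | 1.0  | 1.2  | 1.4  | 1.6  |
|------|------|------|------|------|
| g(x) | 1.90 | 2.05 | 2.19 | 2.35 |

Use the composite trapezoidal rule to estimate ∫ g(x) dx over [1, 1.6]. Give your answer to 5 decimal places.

1.27300

h = 0.2, n = 3.
(h/2)·[y₀ + 2y₁ + 2y₂ + y₃] = 0.1·(12.73) = 1.27300.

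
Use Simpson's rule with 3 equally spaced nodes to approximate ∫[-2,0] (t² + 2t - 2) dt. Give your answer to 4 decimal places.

-5.3333

h = (0 − (-2))/2 = 1.
Nodes t₀,…,t₂ = -2, -1, 0.
f(t) = t² + 2t - 2: f₀=-2, f₁=-3, f₂=-2.
(h/3)·[f₀ + 4f₁ + f₂] = 0.333333·(-16) = -5.3333.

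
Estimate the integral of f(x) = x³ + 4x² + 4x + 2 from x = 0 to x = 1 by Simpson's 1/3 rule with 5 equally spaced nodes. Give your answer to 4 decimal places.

5.5833

h = (1 − 0)/4 = 0.25.
Nodes x₀,…,x₄ = 0, 0.25, 0.5, 0.75, 1.
f(x) = x³ + 4x² + 4x + 2: f₀=2, f₁=3.265625, f₂=5.125, f₃=7.671875, f₄=11.
(h/3)·[f₀ + 4f₁ + 2f₂ + 4f₃ + f₄] = 0.083333·(67) = 5.5833.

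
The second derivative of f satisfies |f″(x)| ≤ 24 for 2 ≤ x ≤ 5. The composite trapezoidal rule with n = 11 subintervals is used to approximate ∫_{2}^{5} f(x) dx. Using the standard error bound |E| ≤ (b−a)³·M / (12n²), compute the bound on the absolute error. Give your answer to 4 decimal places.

|E| ≤ (3)³·24 / (12·11²) = 648/1452 = 0.4463.

0.4463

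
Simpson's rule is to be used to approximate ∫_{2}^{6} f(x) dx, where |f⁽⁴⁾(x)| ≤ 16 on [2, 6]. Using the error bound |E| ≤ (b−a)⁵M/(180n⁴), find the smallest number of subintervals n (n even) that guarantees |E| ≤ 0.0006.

20

Need 16384/(180n⁴) ≤ 0.0006.
n⁴ ≥ 16384/(180·0.0006) = 151704 ⇒ n ≥ 19.7355, so the smallest even n is 20. (n must be even for Simpson's rule.)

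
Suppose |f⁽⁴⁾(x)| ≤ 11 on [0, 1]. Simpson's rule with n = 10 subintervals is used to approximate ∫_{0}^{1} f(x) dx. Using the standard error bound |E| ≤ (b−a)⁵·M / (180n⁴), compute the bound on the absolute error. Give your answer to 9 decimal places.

0.000006111

|E| ≤ (1)⁵·11 / (180·10⁴) = 11/1800000 = 0.000006111.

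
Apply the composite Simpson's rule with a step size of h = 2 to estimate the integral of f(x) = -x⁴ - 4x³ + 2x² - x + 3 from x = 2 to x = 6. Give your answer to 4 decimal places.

-2702.6667

h = (6 − 2)/2 = 2.
Nodes x₀,…,x₂ = 2, 4, 6.
f(x) = -x⁴ - 4x³ + 2x² - x + 3: f₀=-39, f₁=-481, f₂=-2091.
(h/3)·[f₀ + 4f₁ + f₂] = 0.666667·(-4054) = -2702.6667.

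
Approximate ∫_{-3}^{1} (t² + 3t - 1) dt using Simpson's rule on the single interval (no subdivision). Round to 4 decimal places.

-6.6667

S = (b−a)/6 · [f(-3) + 4f(-1) + f(1)] = 0.666667·[(-1) + 4·(-3) + 3] = -6.6667.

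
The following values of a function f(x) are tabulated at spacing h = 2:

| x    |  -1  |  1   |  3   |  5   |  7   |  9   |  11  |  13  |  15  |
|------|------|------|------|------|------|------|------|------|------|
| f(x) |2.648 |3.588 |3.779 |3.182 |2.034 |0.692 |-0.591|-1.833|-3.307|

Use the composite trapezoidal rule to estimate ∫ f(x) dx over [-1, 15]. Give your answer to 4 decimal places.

h = 2, n = 8.
(h/2)·[y₀ + 2y₁ + 2y₂ + 2y₃ + 2y₄ + 2y₅ + 2y₆ + 2y₇ + y₈] = 1·(21.043) = 21.0430.

21.0430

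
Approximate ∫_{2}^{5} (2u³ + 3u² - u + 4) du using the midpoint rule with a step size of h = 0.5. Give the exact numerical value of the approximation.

421.5

h = (5 − 2)/6 = 0.5.
Midpoints m₁,…,m₆ = 2.25, 2.75, 3.25, 3.75, 4.25, 4.75.
f(m₁)=39.71875, f(m₂)=65.53125, f(m₃)=101.09375, f(m₄)=147.90625, f(m₅)=207.46875, f(m₆)=281.28125.
h·[f(m₁) + f(m₂) + f(m₃) + f(m₄) + f(m₅) + f(m₆)] = 0.5·(843) = 421.5.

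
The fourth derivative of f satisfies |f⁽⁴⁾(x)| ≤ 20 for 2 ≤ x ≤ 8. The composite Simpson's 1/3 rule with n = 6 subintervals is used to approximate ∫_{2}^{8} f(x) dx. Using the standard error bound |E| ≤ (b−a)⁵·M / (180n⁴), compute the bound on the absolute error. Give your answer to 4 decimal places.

0.6667

|E| ≤ (6)⁵·20 / (180·6⁴) = 155520/233280 = 0.6667.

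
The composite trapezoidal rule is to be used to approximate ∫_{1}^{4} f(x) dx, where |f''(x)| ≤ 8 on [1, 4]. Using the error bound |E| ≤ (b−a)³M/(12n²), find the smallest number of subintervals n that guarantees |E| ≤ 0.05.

Need 216/(12n²) ≤ 0.05.
n² ≥ 216/(12·0.05) = 360 ⇒ n ≥ 18.9737, so the smallest n is 19.

19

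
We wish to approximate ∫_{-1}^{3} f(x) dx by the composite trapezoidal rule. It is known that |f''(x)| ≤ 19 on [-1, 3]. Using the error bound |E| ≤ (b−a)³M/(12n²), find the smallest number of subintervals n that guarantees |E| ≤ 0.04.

Need 1216/(12n²) ≤ 0.04.
n² ≥ 1216/(12·0.04) = 2533.33 ⇒ n ≥ 50.3322, so the smallest n is 51.

51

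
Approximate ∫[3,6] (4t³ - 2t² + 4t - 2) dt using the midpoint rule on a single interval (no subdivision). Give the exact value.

1020

M = (b−a)·f(4.5) = 3·(340) = 1020.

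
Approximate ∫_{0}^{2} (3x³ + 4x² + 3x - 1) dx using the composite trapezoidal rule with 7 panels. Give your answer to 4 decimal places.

27.0204

h = (2 − 0)/7 = 0.285714.
Nodes x₀,…,x₇ = 0, 0.285714, 0.571429, 0.857143, 1.142857, 1.428571, 1.714286, 2.
f(x) = 3x³ + 4x² + 3x - 1: f₀=-1, f₁=0.253644, f₂=2.580175, f₃=6.399417, f₄=12.131195, f₅=20.195335, f₆=31.011662, f₇=45.
(h/2)·[f₀ + 2f₁ + 2f₂ + 2f₃ + 2f₄ + 2f₅ + 2f₆ + f₇] = 0.142857·(189.142857) = 27.0204.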